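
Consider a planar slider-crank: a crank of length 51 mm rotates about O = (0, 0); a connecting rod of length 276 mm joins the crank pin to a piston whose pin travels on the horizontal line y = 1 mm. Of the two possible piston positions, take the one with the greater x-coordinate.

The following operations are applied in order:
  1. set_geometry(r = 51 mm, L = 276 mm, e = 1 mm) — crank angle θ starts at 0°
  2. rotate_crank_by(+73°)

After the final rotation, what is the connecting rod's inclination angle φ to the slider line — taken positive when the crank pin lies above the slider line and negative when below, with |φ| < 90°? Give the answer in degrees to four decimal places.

9.9673

set_geometry: r = 51 mm, L = 276 mm, e = 1 mm; θ ← 0°
rotate_crank_by(+73°): θ ← 0° +73° = 73°
crank pin P = (r cos θ, r sin θ) = (14.910957, 48.771543)
h = r sin θ − e = 48.771543 − 1 = 47.771543
sin φ = h / L = 47.771543 / 276 = 0.17308530
φ = arcsin(0.17308530) = 9.967254°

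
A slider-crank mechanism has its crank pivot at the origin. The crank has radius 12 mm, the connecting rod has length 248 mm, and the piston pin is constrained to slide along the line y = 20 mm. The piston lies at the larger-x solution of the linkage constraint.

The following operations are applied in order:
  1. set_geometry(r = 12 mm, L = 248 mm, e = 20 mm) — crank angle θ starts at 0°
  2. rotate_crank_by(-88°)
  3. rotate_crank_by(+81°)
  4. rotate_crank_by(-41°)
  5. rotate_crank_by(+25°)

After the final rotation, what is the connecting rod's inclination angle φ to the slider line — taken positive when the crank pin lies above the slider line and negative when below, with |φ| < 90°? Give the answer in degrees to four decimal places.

set_geometry: r = 12 mm, L = 248 mm, e = 20 mm; θ ← 0°
rotate_crank_by(-88°): θ ← 0° -88° = -88°
rotate_crank_by(+81°): θ ← -88° +81° = -7°
rotate_crank_by(-41°): θ ← -7° -41° = -48°
rotate_crank_by(+25°): θ ← -48° +25° = -23°
crank pin P = (r cos θ, r sin θ) = (11.046058, -4.688774)
h = r sin θ − e = -4.688774 − 20 = -24.688774
sin φ = h / L = -24.688774 / 248 = -0.09955151
φ = arcsin(-0.09955151) = -5.713345°

-5.7133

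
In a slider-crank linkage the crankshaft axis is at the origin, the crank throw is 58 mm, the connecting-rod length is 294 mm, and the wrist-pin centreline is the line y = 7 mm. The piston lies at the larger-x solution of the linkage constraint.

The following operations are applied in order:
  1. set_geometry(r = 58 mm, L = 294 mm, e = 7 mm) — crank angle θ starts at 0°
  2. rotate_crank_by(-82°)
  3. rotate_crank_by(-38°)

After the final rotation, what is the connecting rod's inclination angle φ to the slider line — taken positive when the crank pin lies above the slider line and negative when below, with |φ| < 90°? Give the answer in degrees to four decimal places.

-11.2247

set_geometry: r = 58 mm, L = 294 mm, e = 7 mm; θ ← 0°
rotate_crank_by(-82°): θ ← 0° -82° = -82°
rotate_crank_by(-38°): θ ← -82° -38° = -120°
crank pin P = (r cos θ, r sin θ) = (-29.000000, -50.229473)
h = r sin θ − e = -50.229473 − 7 = -57.229473
sin φ = h / L = -57.229473 / 294 = -0.19465807
φ = arcsin(-0.19465807) = -11.224750°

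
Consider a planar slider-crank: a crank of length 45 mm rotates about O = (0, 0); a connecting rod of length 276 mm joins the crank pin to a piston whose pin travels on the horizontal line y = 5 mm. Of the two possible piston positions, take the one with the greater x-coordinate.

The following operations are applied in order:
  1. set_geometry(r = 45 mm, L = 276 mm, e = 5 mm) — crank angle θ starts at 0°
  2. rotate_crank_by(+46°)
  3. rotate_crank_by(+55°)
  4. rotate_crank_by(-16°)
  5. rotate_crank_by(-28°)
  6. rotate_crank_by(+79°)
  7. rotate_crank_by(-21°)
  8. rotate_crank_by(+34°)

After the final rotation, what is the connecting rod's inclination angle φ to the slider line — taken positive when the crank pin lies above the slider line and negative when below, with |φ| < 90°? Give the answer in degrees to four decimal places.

3.7761

set_geometry: r = 45 mm, L = 276 mm, e = 5 mm; θ ← 0°
rotate_crank_by(+46°): θ ← 0° +46° = 46°
rotate_crank_by(+55°): θ ← 46° +55° = 101°
rotate_crank_by(-16°): θ ← 101° -16° = 85°
rotate_crank_by(-28°): θ ← 85° -28° = 57°
rotate_crank_by(+79°): θ ← 57° +79° = 136°
rotate_crank_by(-21°): θ ← 136° -21° = 115°
rotate_crank_by(+34°): θ ← 115° +34° = 149°
crank pin P = (r cos θ, r sin θ) = (-38.572529, 23.176713)
h = r sin θ − e = 23.176713 − 5 = 18.176713
sin φ = h / L = 18.176713 / 276 = 0.06585766
φ = arcsin(0.06585766) = 3.776099°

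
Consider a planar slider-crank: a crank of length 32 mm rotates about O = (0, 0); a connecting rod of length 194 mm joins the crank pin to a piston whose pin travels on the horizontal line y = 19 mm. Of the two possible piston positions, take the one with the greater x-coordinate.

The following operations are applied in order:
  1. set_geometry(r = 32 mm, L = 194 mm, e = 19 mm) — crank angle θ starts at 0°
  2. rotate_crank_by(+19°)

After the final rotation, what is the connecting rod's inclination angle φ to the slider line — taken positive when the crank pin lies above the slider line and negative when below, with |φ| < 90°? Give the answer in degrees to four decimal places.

-2.5354

set_geometry: r = 32 mm, L = 194 mm, e = 19 mm; θ ← 0°
rotate_crank_by(+19°): θ ← 0° +19° = 19°
crank pin P = (r cos θ, r sin θ) = (30.256594, 10.418181)
h = r sin θ − e = 10.418181 − 19 = -8.581819
sin φ = h / L = -8.581819 / 194 = -0.04423618
φ = arcsin(-0.04423618) = -2.535374°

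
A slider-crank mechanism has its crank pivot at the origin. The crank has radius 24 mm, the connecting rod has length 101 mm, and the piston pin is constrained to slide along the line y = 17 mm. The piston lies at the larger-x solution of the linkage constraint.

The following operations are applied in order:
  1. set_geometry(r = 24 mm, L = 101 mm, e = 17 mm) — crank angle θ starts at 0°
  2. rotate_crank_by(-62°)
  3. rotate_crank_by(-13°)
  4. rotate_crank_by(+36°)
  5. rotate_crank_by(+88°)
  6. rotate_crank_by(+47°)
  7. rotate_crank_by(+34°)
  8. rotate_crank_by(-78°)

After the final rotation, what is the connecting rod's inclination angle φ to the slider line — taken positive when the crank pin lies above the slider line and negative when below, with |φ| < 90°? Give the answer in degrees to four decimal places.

set_geometry: r = 24 mm, L = 101 mm, e = 17 mm; θ ← 0°
rotate_crank_by(-62°): θ ← 0° -62° = -62°
rotate_crank_by(-13°): θ ← -62° -13° = -75°
rotate_crank_by(+36°): θ ← -75° +36° = -39°
rotate_crank_by(+88°): θ ← -39° +88° = 49°
rotate_crank_by(+47°): θ ← 49° +47° = 96°
rotate_crank_by(+34°): θ ← 96° +34° = 130°
rotate_crank_by(-78°): θ ← 130° -78° = 52°
crank pin P = (r cos θ, r sin θ) = (14.775875, 18.912258)
h = r sin θ − e = 18.912258 − 17 = 1.912258
sin φ = h / L = 1.912258 / 101 = 0.01893325
φ = arcsin(0.01893325) = 1.084860°

1.0849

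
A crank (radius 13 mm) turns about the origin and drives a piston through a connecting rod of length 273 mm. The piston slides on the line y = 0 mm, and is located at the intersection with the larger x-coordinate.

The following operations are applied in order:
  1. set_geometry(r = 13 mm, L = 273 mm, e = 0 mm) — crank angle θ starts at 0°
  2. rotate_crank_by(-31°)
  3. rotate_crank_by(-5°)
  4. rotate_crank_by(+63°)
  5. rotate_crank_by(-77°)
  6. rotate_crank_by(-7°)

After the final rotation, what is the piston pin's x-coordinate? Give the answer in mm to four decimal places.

set_geometry: r = 13 mm, L = 273 mm, e = 0 mm; θ ← 0°
rotate_crank_by(-31°): θ ← 0° -31° = -31°
rotate_crank_by(-5°): θ ← -31° -5° = -36°
rotate_crank_by(+63°): θ ← -36° +63° = 27°
rotate_crank_by(-77°): θ ← 27° -77° = -50°
rotate_crank_by(-7°): θ ← -50° -7° = -57°
crank pin P = (r cos θ, r sin θ) = (7.080307, -10.902717)
h = r sin θ − e = -10.902717 − 0 = -10.902717
x = r cos θ + √(L² − h²) = 7.080307 + √(74529.0 − 118.8692) = 7.080307 + 272.782204 = 279.862511

279.8625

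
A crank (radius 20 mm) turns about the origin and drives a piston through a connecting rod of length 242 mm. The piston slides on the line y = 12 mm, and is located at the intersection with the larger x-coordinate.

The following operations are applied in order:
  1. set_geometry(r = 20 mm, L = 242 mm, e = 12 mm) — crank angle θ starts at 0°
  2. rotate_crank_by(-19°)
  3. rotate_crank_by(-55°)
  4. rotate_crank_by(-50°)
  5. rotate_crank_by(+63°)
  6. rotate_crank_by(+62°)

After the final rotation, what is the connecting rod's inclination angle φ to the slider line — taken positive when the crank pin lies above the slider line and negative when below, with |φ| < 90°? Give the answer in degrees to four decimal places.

-2.7595

set_geometry: r = 20 mm, L = 242 mm, e = 12 mm; θ ← 0°
rotate_crank_by(-19°): θ ← 0° -19° = -19°
rotate_crank_by(-55°): θ ← -19° -55° = -74°
rotate_crank_by(-50°): θ ← -74° -50° = -124°
rotate_crank_by(+63°): θ ← -124° +63° = -61°
rotate_crank_by(+62°): θ ← -61° +62° = 1°
crank pin P = (r cos θ, r sin θ) = (19.996954, 0.349048)
h = r sin θ − e = 0.349048 − 12 = -11.650952
sin φ = h / L = -11.650952 / 242 = -0.04814443
φ = arcsin(-0.04814443) = -2.759539°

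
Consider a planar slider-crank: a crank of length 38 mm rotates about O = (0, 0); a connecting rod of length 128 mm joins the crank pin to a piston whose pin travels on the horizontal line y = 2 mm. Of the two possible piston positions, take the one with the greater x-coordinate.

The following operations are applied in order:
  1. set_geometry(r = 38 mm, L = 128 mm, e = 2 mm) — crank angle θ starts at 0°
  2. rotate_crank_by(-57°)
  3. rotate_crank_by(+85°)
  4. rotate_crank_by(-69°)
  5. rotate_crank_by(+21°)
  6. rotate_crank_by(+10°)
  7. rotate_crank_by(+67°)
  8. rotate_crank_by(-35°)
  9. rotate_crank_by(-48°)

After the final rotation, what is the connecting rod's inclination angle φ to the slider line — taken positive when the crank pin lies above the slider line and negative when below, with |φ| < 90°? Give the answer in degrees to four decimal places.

set_geometry: r = 38 mm, L = 128 mm, e = 2 mm; θ ← 0°
rotate_crank_by(-57°): θ ← 0° -57° = -57°
rotate_crank_by(+85°): θ ← -57° +85° = 28°
rotate_crank_by(-69°): θ ← 28° -69° = -41°
rotate_crank_by(+21°): θ ← -41° +21° = -20°
rotate_crank_by(+10°): θ ← -20° +10° = -10°
rotate_crank_by(+67°): θ ← -10° +67° = 57°
rotate_crank_by(-35°): θ ← 57° -35° = 22°
rotate_crank_by(-48°): θ ← 22° -48° = -26°
crank pin P = (r cos θ, r sin θ) = (34.154174, -16.658104)
h = r sin θ − e = -16.658104 − 2 = -18.658104
sin φ = h / L = -18.658104 / 128 = -0.14576643
φ = arcsin(-0.14576643) = -8.381664°

-8.3817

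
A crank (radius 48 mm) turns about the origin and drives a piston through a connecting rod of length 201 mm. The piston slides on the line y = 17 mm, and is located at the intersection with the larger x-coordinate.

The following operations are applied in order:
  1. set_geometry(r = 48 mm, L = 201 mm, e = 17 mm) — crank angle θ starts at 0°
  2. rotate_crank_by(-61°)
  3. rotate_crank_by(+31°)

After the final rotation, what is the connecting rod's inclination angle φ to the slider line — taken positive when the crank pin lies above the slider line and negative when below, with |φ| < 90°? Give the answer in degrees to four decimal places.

-11.7698

set_geometry: r = 48 mm, L = 201 mm, e = 17 mm; θ ← 0°
rotate_crank_by(-61°): θ ← 0° -61° = -61°
rotate_crank_by(+31°): θ ← -61° +31° = -30°
crank pin P = (r cos θ, r sin θ) = (41.569219, -24.000000)
h = r sin θ − e = -24.000000 − 17 = -41.000000
sin φ = h / L = -41.000000 / 201 = -0.20398010
φ = arcsin(-0.20398010) = -11.769802°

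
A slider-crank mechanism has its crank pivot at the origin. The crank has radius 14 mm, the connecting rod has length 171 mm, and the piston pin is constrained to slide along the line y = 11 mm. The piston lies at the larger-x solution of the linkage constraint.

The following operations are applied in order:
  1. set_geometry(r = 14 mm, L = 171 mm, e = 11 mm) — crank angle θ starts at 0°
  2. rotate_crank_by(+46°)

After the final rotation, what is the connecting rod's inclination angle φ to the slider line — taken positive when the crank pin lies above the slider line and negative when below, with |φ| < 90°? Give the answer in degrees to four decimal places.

set_geometry: r = 14 mm, L = 171 mm, e = 11 mm; θ ← 0°
rotate_crank_by(+46°): θ ← 0° +46° = 46°
crank pin P = (r cos θ, r sin θ) = (9.725217, 10.070757)
h = r sin θ − e = 10.070757 − 11 = -0.929243
sin φ = h / L = -0.929243 / 171 = -0.00543417
φ = arcsin(-0.00543417) = -0.311356°

-0.3114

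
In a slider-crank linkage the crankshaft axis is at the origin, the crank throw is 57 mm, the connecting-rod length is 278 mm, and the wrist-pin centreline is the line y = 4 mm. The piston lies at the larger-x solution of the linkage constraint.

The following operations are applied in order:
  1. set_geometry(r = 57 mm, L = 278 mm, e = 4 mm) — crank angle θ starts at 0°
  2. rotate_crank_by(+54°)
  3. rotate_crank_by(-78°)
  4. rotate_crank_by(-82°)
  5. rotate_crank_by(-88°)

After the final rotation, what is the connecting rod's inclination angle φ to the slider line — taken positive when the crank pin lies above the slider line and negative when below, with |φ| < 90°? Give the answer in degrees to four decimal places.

set_geometry: r = 57 mm, L = 278 mm, e = 4 mm; θ ← 0°
rotate_crank_by(+54°): θ ← 0° +54° = 54°
rotate_crank_by(-78°): θ ← 54° -78° = -24°
rotate_crank_by(-82°): θ ← -24° -82° = -106°
rotate_crank_by(-88°): θ ← -106° -88° = -194°
crank pin P = (r cos θ, r sin θ) = (-55.306856, 13.789548)
h = r sin θ − e = 13.789548 − 4 = 9.789548
sin φ = h / L = 9.789548 / 278 = 0.03521420
φ = arcsin(0.03521420) = 2.018042°

2.0180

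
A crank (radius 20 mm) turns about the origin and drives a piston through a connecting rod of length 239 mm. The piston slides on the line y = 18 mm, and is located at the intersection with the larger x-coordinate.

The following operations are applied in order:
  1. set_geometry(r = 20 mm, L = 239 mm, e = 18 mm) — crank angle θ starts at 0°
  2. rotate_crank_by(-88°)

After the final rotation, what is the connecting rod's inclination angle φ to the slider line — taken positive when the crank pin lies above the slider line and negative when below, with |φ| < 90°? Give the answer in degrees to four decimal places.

set_geometry: r = 20 mm, L = 239 mm, e = 18 mm; θ ← 0°
rotate_crank_by(-88°): θ ← 0° -88° = -88°
crank pin P = (r cos θ, r sin θ) = (0.697990, -19.987817)
h = r sin θ − e = -19.987817 − 18 = -37.987817
sin φ = h / L = -37.987817 / 239 = -0.15894484
φ = arcsin(-0.15894484) = -9.145656°

-9.1457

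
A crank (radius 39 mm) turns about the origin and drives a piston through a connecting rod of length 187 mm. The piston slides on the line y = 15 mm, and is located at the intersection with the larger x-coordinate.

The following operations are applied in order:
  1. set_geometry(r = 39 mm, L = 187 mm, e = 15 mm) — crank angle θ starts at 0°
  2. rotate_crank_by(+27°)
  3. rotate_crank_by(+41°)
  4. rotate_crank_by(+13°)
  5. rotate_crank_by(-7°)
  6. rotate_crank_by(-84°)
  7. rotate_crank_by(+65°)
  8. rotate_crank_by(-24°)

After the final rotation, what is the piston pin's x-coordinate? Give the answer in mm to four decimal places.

220.3603

set_geometry: r = 39 mm, L = 187 mm, e = 15 mm; θ ← 0°
rotate_crank_by(+27°): θ ← 0° +27° = 27°
rotate_crank_by(+41°): θ ← 27° +41° = 68°
rotate_crank_by(+13°): θ ← 68° +13° = 81°
rotate_crank_by(-7°): θ ← 81° -7° = 74°
rotate_crank_by(-84°): θ ← 74° -84° = -10°
rotate_crank_by(+65°): θ ← -10° +65° = 55°
rotate_crank_by(-24°): θ ← 55° -24° = 31°
crank pin P = (r cos θ, r sin θ) = (33.429525, 20.086485)
h = r sin θ − e = 20.086485 − 15 = 5.086485
x = r cos θ + √(L² − h²) = 33.429525 + √(34969.0 − 25.8723) = 33.429525 + 186.930810 = 220.360335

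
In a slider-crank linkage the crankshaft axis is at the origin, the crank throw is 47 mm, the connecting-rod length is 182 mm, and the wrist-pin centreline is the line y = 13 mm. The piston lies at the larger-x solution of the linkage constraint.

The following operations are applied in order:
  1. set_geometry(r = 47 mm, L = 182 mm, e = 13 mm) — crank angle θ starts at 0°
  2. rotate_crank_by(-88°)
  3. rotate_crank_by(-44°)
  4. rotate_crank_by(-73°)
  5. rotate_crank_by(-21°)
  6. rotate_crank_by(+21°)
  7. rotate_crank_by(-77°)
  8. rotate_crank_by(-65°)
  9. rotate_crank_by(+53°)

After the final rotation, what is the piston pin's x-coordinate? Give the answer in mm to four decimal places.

set_geometry: r = 47 mm, L = 182 mm, e = 13 mm; θ ← 0°
rotate_crank_by(-88°): θ ← 0° -88° = -88°
rotate_crank_by(-44°): θ ← -88° -44° = -132°
rotate_crank_by(-73°): θ ← -132° -73° = -205°
rotate_crank_by(-21°): θ ← -205° -21° = -226°
rotate_crank_by(+21°): θ ← -226° +21° = -205°
rotate_crank_by(-77°): θ ← -205° -77° = -282°
rotate_crank_by(-65°): θ ← -282° -65° = -347°
rotate_crank_by(+53°): θ ← -347° +53° = -294°
crank pin P = (r cos θ, r sin θ) = (19.116622, 42.936637)
h = r sin θ − e = 42.936637 − 13 = 29.936637
x = r cos θ + √(L² − h²) = 19.116622 + √(33124.0 − 896.2022) = 19.116622 + 179.521023 = 198.637645

198.6376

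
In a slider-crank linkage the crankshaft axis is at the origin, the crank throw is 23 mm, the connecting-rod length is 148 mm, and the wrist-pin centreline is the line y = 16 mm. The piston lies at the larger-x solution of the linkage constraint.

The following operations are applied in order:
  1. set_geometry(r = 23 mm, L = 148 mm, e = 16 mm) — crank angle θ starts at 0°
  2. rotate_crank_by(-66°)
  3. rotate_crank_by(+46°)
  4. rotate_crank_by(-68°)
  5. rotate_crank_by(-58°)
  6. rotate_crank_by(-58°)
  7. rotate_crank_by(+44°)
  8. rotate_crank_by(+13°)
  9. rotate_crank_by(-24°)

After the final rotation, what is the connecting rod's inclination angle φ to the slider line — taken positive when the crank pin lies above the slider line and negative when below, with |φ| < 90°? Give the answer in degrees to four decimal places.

set_geometry: r = 23 mm, L = 148 mm, e = 16 mm; θ ← 0°
rotate_crank_by(-66°): θ ← 0° -66° = -66°
rotate_crank_by(+46°): θ ← -66° +46° = -20°
rotate_crank_by(-68°): θ ← -20° -68° = -88°
rotate_crank_by(-58°): θ ← -88° -58° = -146°
rotate_crank_by(-58°): θ ← -146° -58° = -204°
rotate_crank_by(+44°): θ ← -204° +44° = -160°
rotate_crank_by(+13°): θ ← -160° +13° = -147°
rotate_crank_by(-24°): θ ← -147° -24° = -171°
crank pin P = (r cos θ, r sin θ) = (-22.716832, -3.597993)
h = r sin θ − e = -3.597993 − 16 = -19.597993
sin φ = h / L = -19.597993 / 148 = -0.13241887
φ = arcsin(-0.13241887) = -7.609392°

-7.6094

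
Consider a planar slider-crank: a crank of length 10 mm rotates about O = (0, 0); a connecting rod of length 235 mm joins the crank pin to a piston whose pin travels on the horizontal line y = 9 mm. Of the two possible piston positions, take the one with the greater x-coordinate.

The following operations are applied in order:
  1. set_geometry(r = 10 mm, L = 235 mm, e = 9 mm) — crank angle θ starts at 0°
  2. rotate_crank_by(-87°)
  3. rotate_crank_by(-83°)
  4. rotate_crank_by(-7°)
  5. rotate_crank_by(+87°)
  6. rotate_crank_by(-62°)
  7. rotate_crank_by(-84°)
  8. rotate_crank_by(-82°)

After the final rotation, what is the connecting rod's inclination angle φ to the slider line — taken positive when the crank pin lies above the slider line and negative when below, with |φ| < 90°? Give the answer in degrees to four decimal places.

-0.5629

set_geometry: r = 10 mm, L = 235 mm, e = 9 mm; θ ← 0°
rotate_crank_by(-87°): θ ← 0° -87° = -87°
rotate_crank_by(-83°): θ ← -87° -83° = -170°
rotate_crank_by(-7°): θ ← -170° -7° = -177°
rotate_crank_by(+87°): θ ← -177° +87° = -90°
rotate_crank_by(-62°): θ ← -90° -62° = -152°
rotate_crank_by(-84°): θ ← -152° -84° = -236°
rotate_crank_by(-82°): θ ← -236° -82° = -318°
crank pin P = (r cos θ, r sin θ) = (7.431448, 6.691306)
h = r sin θ − e = 6.691306 − 9 = -2.308694
sin φ = h / L = -2.308694 / 235 = -0.00982423
φ = arcsin(-0.00982423) = -0.562896°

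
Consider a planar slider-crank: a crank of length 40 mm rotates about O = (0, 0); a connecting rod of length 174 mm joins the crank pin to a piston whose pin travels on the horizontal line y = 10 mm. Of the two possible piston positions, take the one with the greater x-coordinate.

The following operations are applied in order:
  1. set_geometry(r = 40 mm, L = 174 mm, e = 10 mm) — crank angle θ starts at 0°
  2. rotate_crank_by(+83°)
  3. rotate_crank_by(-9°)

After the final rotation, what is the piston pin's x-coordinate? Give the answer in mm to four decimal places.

set_geometry: r = 40 mm, L = 174 mm, e = 10 mm; θ ← 0°
rotate_crank_by(+83°): θ ← 0° +83° = 83°
rotate_crank_by(-9°): θ ← 83° -9° = 74°
crank pin P = (r cos θ, r sin θ) = (11.025494, 38.450468)
h = r sin θ − e = 38.450468 − 10 = 28.450468
x = r cos θ + √(L² − h²) = 11.025494 + √(30276.0 − 809.4291) = 11.025494 + 171.658297 = 182.683791

182.6838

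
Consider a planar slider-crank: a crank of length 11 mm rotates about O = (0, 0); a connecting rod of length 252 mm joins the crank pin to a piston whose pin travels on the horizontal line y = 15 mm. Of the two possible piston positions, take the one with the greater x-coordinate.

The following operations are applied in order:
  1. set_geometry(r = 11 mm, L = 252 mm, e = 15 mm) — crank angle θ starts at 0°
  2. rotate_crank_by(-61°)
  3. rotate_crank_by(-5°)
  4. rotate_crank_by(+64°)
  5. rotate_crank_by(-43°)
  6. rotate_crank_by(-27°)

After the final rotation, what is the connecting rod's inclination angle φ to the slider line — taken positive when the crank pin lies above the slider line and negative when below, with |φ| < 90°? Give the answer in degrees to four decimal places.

set_geometry: r = 11 mm, L = 252 mm, e = 15 mm; θ ← 0°
rotate_crank_by(-61°): θ ← 0° -61° = -61°
rotate_crank_by(-5°): θ ← -61° -5° = -66°
rotate_crank_by(+64°): θ ← -66° +64° = -2°
rotate_crank_by(-43°): θ ← -2° -43° = -45°
rotate_crank_by(-27°): θ ← -45° -27° = -72°
crank pin P = (r cos θ, r sin θ) = (3.399187, -10.461622)
h = r sin θ − e = -10.461622 − 15 = -25.461622
sin φ = h / L = -25.461622 / 252 = -0.10103818
φ = arcsin(-0.10103818) = -5.798957°

-5.7990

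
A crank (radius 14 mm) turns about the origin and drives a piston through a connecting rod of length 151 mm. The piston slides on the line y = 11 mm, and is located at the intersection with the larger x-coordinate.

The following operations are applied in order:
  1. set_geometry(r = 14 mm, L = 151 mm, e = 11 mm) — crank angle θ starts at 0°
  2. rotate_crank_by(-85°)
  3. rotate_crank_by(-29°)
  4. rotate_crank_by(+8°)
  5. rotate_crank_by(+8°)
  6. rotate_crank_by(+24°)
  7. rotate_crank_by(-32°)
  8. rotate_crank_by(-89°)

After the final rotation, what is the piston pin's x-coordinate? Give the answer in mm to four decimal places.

137.2968

set_geometry: r = 14 mm, L = 151 mm, e = 11 mm; θ ← 0°
rotate_crank_by(-85°): θ ← 0° -85° = -85°
rotate_crank_by(-29°): θ ← -85° -29° = -114°
rotate_crank_by(+8°): θ ← -114° +8° = -106°
rotate_crank_by(+8°): θ ← -106° +8° = -98°
rotate_crank_by(+24°): θ ← -98° +24° = -74°
rotate_crank_by(-32°): θ ← -74° -32° = -106°
rotate_crank_by(-89°): θ ← -106° -89° = -195°
crank pin P = (r cos θ, r sin θ) = (-13.522962, 3.623467)
h = r sin θ − e = 3.623467 − 11 = -7.376533
x = r cos θ + √(L² − h²) = -13.522962 + √(22801.0 − 54.4132) = -13.522962 + 150.819716 = 137.296755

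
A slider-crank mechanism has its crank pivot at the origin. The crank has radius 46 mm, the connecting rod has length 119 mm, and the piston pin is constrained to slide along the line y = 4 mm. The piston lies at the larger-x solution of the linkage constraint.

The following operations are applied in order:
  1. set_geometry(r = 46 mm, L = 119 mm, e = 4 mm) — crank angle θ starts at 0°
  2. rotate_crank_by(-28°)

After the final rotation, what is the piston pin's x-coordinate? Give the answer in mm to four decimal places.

set_geometry: r = 46 mm, L = 119 mm, e = 4 mm; θ ← 0°
rotate_crank_by(-28°): θ ← 0° -28° = -28°
crank pin P = (r cos θ, r sin θ) = (40.615589, -21.595692)
h = r sin θ − e = -21.595692 − 4 = -25.595692
x = r cos θ + √(L² − h²) = 40.615589 + √(14161.0 − 655.1394) = 40.615589 + 116.214717 = 156.830307

156.8303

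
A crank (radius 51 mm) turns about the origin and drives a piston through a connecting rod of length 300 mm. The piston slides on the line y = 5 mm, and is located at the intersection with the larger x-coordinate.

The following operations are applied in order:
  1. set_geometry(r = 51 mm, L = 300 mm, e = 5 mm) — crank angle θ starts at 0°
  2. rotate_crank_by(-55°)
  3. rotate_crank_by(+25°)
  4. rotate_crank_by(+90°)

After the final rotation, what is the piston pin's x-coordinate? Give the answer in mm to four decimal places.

322.9322

set_geometry: r = 51 mm, L = 300 mm, e = 5 mm; θ ← 0°
rotate_crank_by(-55°): θ ← 0° -55° = -55°
rotate_crank_by(+25°): θ ← -55° +25° = -30°
rotate_crank_by(+90°): θ ← -30° +90° = 60°
crank pin P = (r cos θ, r sin θ) = (25.500000, 44.167296)
h = r sin θ − e = 44.167296 − 5 = 39.167296
x = r cos θ + √(L² − h²) = 25.500000 + √(90000.0 − 1534.0770) = 25.500000 + 297.432216 = 322.932216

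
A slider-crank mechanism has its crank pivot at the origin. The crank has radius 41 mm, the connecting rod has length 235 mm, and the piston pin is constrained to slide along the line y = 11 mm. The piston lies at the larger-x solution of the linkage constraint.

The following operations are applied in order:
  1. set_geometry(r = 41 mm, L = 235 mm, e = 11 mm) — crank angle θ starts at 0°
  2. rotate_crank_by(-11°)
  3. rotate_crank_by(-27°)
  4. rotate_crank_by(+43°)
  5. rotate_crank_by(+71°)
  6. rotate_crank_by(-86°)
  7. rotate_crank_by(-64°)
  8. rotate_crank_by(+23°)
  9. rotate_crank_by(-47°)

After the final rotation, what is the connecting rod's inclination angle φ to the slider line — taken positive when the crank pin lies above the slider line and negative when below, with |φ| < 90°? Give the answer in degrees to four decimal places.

set_geometry: r = 41 mm, L = 235 mm, e = 11 mm; θ ← 0°
rotate_crank_by(-11°): θ ← 0° -11° = -11°
rotate_crank_by(-27°): θ ← -11° -27° = -38°
rotate_crank_by(+43°): θ ← -38° +43° = 5°
rotate_crank_by(+71°): θ ← 5° +71° = 76°
rotate_crank_by(-86°): θ ← 76° -86° = -10°
rotate_crank_by(-64°): θ ← -10° -64° = -74°
rotate_crank_by(+23°): θ ← -74° +23° = -51°
rotate_crank_by(-47°): θ ← -51° -47° = -98°
crank pin P = (r cos θ, r sin θ) = (-5.706097, -40.600991)
h = r sin θ − e = -40.600991 − 11 = -51.600991
sin φ = h / L = -51.600991 / 235 = -0.21957868
φ = arcsin(-0.21957868) = -12.684288°

-12.6843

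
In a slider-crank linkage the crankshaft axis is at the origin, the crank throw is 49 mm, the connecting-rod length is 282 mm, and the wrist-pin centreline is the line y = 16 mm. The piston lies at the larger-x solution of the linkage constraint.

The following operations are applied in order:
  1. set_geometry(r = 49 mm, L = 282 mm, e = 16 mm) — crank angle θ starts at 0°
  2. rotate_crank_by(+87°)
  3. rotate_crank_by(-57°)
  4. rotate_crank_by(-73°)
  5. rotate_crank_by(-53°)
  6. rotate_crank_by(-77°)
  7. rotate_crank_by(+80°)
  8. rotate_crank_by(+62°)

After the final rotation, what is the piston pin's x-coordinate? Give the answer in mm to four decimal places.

320.9699

set_geometry: r = 49 mm, L = 282 mm, e = 16 mm; θ ← 0°
rotate_crank_by(+87°): θ ← 0° +87° = 87°
rotate_crank_by(-57°): θ ← 87° -57° = 30°
rotate_crank_by(-73°): θ ← 30° -73° = -43°
rotate_crank_by(-53°): θ ← -43° -53° = -96°
rotate_crank_by(-77°): θ ← -96° -77° = -173°
rotate_crank_by(+80°): θ ← -173° +80° = -93°
rotate_crank_by(+62°): θ ← -93° +62° = -31°
crank pin P = (r cos θ, r sin θ) = (42.001198, -25.236866)
h = r sin θ − e = -25.236866 − 16 = -41.236866
x = r cos θ + √(L² − h²) = 42.001198 + √(79524.0 − 1700.4791) = 42.001198 + 278.968674 = 320.969871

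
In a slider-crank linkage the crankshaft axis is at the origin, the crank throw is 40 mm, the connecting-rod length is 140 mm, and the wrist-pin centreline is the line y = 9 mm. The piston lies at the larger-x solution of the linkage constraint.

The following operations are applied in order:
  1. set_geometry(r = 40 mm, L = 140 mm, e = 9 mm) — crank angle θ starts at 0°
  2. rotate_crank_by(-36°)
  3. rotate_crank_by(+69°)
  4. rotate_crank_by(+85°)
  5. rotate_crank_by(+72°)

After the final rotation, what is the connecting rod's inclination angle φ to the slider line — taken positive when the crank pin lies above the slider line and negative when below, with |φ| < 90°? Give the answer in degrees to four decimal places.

set_geometry: r = 40 mm, L = 140 mm, e = 9 mm; θ ← 0°
rotate_crank_by(-36°): θ ← 0° -36° = -36°
rotate_crank_by(+69°): θ ← -36° +69° = 33°
rotate_crank_by(+85°): θ ← 33° +85° = 118°
rotate_crank_by(+72°): θ ← 118° +72° = 190°
crank pin P = (r cos θ, r sin θ) = (-39.392310, -6.945927)
h = r sin θ − e = -6.945927 − 9 = -15.945927
sin φ = h / L = -15.945927 / 140 = -0.11389948
φ = arcsin(-0.11389948) = -6.540153°

-6.5402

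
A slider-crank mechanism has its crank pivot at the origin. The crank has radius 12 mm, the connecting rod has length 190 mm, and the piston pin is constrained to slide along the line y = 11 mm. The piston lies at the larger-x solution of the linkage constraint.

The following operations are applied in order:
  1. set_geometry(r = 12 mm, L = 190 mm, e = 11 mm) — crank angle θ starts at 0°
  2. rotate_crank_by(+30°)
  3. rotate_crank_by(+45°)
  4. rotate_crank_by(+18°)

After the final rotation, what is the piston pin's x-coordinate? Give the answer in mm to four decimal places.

set_geometry: r = 12 mm, L = 190 mm, e = 11 mm; θ ← 0°
rotate_crank_by(+30°): θ ← 0° +30° = 30°
rotate_crank_by(+45°): θ ← 30° +45° = 75°
rotate_crank_by(+18°): θ ← 75° +18° = 93°
crank pin P = (r cos θ, r sin θ) = (-0.628031, 11.983554)
h = r sin θ − e = 11.983554 − 11 = 0.983554
x = r cos θ + √(L² − h²) = -0.628031 + √(36100.0 − 0.9674) = -0.628031 + 189.997454 = 189.369423

189.3694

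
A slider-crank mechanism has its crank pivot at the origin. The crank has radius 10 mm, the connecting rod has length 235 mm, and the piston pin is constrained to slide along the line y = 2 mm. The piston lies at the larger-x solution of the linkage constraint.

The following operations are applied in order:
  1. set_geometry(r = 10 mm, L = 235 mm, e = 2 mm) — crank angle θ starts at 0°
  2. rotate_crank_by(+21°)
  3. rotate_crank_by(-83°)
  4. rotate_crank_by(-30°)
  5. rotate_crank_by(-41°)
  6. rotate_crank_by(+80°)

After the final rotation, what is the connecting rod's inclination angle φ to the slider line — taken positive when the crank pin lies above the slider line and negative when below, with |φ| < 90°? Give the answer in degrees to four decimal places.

-2.4355

set_geometry: r = 10 mm, L = 235 mm, e = 2 mm; θ ← 0°
rotate_crank_by(+21°): θ ← 0° +21° = 21°
rotate_crank_by(-83°): θ ← 21° -83° = -62°
rotate_crank_by(-30°): θ ← -62° -30° = -92°
rotate_crank_by(-41°): θ ← -92° -41° = -133°
rotate_crank_by(+80°): θ ← -133° +80° = -53°
crank pin P = (r cos θ, r sin θ) = (6.018150, -7.986355)
h = r sin θ − e = -7.986355 − 2 = -9.986355
sin φ = h / L = -9.986355 / 235 = -0.04249513
φ = arcsin(-0.04249513) = -2.435525°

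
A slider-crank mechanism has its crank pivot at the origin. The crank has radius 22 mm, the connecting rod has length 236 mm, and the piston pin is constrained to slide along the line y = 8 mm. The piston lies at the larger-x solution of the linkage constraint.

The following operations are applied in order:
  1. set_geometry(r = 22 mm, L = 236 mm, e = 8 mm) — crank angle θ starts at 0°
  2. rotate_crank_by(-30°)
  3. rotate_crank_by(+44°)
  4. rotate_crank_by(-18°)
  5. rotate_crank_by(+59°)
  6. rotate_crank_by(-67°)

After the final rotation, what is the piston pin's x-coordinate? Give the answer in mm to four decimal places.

set_geometry: r = 22 mm, L = 236 mm, e = 8 mm; θ ← 0°
rotate_crank_by(-30°): θ ← 0° -30° = -30°
rotate_crank_by(+44°): θ ← -30° +44° = 14°
rotate_crank_by(-18°): θ ← 14° -18° = -4°
rotate_crank_by(+59°): θ ← -4° +59° = 55°
rotate_crank_by(-67°): θ ← 55° -67° = -12°
crank pin P = (r cos θ, r sin θ) = (21.519247, -4.574057)
h = r sin θ − e = -4.574057 − 8 = -12.574057
x = r cos θ + √(L² − h²) = 21.519247 + √(55696.0 − 158.1069) = 21.519247 + 235.664790 = 257.184037

257.1840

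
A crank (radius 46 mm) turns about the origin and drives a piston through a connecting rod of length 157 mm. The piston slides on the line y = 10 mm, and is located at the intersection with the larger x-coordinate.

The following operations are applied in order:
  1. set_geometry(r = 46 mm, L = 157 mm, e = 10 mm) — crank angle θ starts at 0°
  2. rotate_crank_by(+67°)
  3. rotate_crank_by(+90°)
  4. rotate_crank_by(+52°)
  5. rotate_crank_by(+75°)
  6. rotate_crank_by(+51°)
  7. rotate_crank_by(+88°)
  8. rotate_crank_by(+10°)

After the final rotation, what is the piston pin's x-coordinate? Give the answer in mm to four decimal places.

set_geometry: r = 46 mm, L = 157 mm, e = 10 mm; θ ← 0°
rotate_crank_by(+67°): θ ← 0° +67° = 67°
rotate_crank_by(+90°): θ ← 67° +90° = 157°
rotate_crank_by(+52°): θ ← 157° +52° = 209°
rotate_crank_by(+75°): θ ← 209° +75° = 284°
rotate_crank_by(+51°): θ ← 284° +51° = 335°
rotate_crank_by(+88°): θ ← 335° +88° = 423°
rotate_crank_by(+10°): θ ← 423° +10° = 433°
crank pin P = (r cos θ, r sin θ) = (13.449098, 43.990019)
h = r sin θ − e = 43.990019 − 10 = 33.990019
x = r cos θ + √(L² − h²) = 13.449098 + √(24649.0 − 1155.3214) = 13.449098 + 153.276478 = 166.725576

166.7256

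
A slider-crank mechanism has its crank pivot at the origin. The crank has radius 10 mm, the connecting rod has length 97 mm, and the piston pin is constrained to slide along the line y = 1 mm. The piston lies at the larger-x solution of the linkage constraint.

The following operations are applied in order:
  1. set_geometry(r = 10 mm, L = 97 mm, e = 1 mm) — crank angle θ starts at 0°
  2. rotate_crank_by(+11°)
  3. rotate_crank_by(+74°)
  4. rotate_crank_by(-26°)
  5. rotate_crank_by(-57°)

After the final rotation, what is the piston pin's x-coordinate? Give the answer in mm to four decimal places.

106.9917

set_geometry: r = 10 mm, L = 97 mm, e = 1 mm; θ ← 0°
rotate_crank_by(+11°): θ ← 0° +11° = 11°
rotate_crank_by(+74°): θ ← 11° +74° = 85°
rotate_crank_by(-26°): θ ← 85° -26° = 59°
rotate_crank_by(-57°): θ ← 59° -57° = 2°
crank pin P = (r cos θ, r sin θ) = (9.993908, 0.348995)
h = r sin θ − e = 0.348995 − 1 = -0.651005
x = r cos θ + √(L² − h²) = 9.993908 + √(9409.0 − 0.4238) = 9.993908 + 96.997815 = 106.991724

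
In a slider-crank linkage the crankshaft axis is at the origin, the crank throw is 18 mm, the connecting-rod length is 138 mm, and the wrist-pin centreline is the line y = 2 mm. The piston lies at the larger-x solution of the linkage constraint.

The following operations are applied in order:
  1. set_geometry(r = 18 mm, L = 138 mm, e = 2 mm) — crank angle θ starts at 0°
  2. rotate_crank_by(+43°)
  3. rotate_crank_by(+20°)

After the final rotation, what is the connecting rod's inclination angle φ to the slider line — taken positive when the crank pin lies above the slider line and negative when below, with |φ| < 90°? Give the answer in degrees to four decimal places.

5.8385

set_geometry: r = 18 mm, L = 138 mm, e = 2 mm; θ ← 0°
rotate_crank_by(+43°): θ ← 0° +43° = 43°
rotate_crank_by(+20°): θ ← 43° +20° = 63°
crank pin P = (r cos θ, r sin θ) = (8.171829, 16.038117)
h = r sin θ − e = 16.038117 − 2 = 14.038117
sin φ = h / L = 14.038117 / 138 = 0.10172549
φ = arcsin(0.10172549) = 5.838540°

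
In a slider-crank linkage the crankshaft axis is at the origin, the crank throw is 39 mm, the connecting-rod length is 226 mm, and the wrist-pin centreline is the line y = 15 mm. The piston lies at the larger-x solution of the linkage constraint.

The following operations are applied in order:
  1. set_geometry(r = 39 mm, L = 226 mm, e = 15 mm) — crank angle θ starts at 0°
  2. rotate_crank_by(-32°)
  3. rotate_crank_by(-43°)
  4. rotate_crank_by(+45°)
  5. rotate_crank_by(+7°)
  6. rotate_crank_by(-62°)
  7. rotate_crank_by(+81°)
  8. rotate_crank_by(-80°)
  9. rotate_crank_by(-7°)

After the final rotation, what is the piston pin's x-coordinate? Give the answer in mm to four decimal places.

218.7747

set_geometry: r = 39 mm, L = 226 mm, e = 15 mm; θ ← 0°
rotate_crank_by(-32°): θ ← 0° -32° = -32°
rotate_crank_by(-43°): θ ← -32° -43° = -75°
rotate_crank_by(+45°): θ ← -75° +45° = -30°
rotate_crank_by(+7°): θ ← -30° +7° = -23°
rotate_crank_by(-62°): θ ← -23° -62° = -85°
rotate_crank_by(+81°): θ ← -85° +81° = -4°
rotate_crank_by(-80°): θ ← -4° -80° = -84°
rotate_crank_by(-7°): θ ← -84° -7° = -91°
crank pin P = (r cos θ, r sin θ) = (-0.680644, -38.994060)
h = r sin θ − e = -38.994060 − 15 = -53.994060
x = r cos θ + √(L² − h²) = -0.680644 + √(51076.0 − 2915.3585) = -0.680644 + 219.455329 = 218.774685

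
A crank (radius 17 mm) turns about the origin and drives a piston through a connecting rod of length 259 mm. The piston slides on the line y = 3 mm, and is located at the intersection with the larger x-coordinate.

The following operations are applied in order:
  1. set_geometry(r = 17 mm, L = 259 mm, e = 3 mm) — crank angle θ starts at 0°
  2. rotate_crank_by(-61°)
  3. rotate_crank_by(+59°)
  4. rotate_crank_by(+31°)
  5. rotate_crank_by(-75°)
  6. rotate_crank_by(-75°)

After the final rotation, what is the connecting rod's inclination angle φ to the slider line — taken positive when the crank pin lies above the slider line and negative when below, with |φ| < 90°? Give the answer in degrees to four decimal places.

-3.8902

set_geometry: r = 17 mm, L = 259 mm, e = 3 mm; θ ← 0°
rotate_crank_by(-61°): θ ← 0° -61° = -61°
rotate_crank_by(+59°): θ ← -61° +59° = -2°
rotate_crank_by(+31°): θ ← -2° +31° = 29°
rotate_crank_by(-75°): θ ← 29° -75° = -46°
rotate_crank_by(-75°): θ ← -46° -75° = -121°
crank pin P = (r cos θ, r sin θ) = (-8.755647, -14.571844)
h = r sin θ − e = -14.571844 − 3 = -17.571844
sin φ = h / L = -17.571844 / 259 = -0.06784496
φ = arcsin(-0.06784496) = -3.890218°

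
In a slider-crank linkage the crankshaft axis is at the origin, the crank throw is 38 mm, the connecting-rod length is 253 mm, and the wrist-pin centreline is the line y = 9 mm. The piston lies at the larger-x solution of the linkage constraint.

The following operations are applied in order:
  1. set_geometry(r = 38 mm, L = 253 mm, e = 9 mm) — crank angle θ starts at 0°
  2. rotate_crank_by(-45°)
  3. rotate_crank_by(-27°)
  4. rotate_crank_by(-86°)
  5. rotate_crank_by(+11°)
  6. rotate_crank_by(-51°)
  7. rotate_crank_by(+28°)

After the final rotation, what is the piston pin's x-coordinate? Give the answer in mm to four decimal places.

set_geometry: r = 38 mm, L = 253 mm, e = 9 mm; θ ← 0°
rotate_crank_by(-45°): θ ← 0° -45° = -45°
rotate_crank_by(-27°): θ ← -45° -27° = -72°
rotate_crank_by(-86°): θ ← -72° -86° = -158°
rotate_crank_by(+11°): θ ← -158° +11° = -147°
rotate_crank_by(-51°): θ ← -147° -51° = -198°
rotate_crank_by(+28°): θ ← -198° +28° = -170°
crank pin P = (r cos θ, r sin θ) = (-37.422695, -6.598631)
h = r sin θ − e = -6.598631 − 9 = -15.598631
x = r cos θ + √(L² − h²) = -37.422695 + √(64009.0 − 243.3173) = -37.422695 + 252.518678 = 215.095983

215.0960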